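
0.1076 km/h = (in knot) 0.0581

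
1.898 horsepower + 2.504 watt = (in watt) 1418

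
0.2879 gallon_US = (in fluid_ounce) 36.85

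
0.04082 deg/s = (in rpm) 0.006803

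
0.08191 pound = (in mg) 3.715e+04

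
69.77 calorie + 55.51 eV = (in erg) 2.919e+09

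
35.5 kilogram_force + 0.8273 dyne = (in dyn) 3.481e+07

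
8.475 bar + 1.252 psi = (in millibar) 8561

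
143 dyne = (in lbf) 0.0003215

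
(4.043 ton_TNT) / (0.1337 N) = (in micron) 1.265e+17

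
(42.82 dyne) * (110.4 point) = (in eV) 1.041e+14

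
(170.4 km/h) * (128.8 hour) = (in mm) 2.195e+10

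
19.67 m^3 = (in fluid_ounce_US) 6.651e+05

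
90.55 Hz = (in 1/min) 5433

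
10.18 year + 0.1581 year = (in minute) 5.434e+06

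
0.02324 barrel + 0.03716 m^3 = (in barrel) 0.257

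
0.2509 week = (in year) 0.004812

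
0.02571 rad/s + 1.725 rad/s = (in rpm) 16.72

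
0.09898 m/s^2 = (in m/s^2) 0.09898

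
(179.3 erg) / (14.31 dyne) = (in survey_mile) 7.786e-05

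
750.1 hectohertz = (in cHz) 7.501e+06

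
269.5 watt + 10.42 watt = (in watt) 279.9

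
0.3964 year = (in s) 1.25e+07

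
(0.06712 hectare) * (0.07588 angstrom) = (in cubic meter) 5.093e-09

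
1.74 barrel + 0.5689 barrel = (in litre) 367.1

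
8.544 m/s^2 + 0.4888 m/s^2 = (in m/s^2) 9.033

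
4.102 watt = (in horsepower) 0.005501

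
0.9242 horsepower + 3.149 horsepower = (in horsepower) 4.073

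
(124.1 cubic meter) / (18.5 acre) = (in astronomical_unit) 1.108e-14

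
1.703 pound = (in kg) 0.7725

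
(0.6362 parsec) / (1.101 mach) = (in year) 1.66e+06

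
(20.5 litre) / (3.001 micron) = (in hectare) 0.6831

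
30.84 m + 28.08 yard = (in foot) 185.4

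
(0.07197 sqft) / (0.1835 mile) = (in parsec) 7.337e-22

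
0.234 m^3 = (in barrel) 1.472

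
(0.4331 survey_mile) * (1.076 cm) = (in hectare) 0.00075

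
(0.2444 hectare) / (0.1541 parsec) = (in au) 3.436e-24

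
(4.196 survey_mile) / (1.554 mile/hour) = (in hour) 2.7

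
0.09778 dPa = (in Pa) 0.009778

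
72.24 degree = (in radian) 1.261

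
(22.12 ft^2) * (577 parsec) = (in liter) 3.659e+22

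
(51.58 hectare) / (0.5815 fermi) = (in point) 2.514e+24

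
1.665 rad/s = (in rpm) 15.9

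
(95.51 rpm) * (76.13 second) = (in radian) 761.4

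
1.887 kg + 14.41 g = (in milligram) 1.901e+06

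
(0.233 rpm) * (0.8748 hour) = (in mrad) 7.684e+04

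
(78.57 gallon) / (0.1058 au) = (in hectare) 1.879e-15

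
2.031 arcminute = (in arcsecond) 121.9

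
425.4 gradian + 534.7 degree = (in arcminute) 5.505e+04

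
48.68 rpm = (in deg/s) 292.1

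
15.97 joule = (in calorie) 3.817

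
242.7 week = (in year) 4.655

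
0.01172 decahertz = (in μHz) 1.172e+05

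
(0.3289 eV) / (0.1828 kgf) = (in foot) 9.644e-20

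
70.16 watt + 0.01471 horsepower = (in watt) 81.13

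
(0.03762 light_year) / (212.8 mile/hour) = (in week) 6.186e+06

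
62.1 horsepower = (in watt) 4.631e+04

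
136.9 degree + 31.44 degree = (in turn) 0.4676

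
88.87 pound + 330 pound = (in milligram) 1.9e+08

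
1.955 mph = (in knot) 1.699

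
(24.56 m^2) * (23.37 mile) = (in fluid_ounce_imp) 3.251e+10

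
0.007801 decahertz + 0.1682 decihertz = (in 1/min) 5.69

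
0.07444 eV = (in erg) 1.193e-13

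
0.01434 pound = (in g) 6.505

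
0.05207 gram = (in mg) 52.07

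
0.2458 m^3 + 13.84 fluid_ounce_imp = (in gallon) 65.04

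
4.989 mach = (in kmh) 6116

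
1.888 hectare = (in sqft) 2.032e+05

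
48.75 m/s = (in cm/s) 4875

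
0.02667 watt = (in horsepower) 3.577e-05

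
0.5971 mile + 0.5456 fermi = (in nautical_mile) 0.5189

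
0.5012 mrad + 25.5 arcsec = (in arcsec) 128.9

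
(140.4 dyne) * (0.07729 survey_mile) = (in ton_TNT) 4.174e-11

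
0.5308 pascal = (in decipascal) 5.308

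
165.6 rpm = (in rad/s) 17.34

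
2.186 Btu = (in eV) 1.44e+22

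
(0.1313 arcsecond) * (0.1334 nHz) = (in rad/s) 8.492e-17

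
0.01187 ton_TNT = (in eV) 3.1e+26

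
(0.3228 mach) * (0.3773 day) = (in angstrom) 3.583e+16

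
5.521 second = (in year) 1.751e-07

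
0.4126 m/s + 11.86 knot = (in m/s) 6.514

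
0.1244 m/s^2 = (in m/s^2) 0.1244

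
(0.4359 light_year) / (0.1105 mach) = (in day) 1.269e+09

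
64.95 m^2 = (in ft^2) 699.1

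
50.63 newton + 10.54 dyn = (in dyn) 5.063e+06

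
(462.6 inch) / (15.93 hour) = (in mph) 0.0004583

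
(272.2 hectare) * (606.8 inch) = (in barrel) 2.639e+08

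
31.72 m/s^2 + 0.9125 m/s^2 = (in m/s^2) 32.63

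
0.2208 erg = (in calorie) 5.277e-09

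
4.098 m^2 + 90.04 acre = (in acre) 90.04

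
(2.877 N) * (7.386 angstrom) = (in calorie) 5.079e-10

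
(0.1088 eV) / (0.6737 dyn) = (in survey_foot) 8.489e-15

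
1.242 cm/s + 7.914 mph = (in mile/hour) 7.942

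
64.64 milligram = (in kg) 6.464e-05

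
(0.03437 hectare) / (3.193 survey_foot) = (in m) 353.2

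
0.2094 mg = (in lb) 4.616e-07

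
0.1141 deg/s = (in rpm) 0.01902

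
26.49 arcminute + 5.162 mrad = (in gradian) 0.8192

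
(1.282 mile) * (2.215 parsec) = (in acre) 3.485e+16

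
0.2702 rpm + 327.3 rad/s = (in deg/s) 1.875e+04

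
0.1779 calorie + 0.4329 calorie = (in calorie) 0.6108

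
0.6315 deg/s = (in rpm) 0.1052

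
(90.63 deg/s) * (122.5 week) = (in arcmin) 4.029e+11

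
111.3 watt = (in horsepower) 0.1493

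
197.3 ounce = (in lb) 12.33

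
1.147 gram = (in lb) 0.002529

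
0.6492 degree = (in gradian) 0.7213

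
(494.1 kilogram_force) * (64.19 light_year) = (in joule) 2.943e+21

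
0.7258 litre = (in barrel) 0.004565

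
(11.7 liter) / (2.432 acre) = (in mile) 7.387e-10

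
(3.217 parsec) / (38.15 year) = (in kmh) 2.97e+08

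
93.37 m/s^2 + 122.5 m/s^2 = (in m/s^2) 215.9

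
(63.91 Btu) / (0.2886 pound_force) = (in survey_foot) 1.723e+05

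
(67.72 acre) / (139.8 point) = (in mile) 3453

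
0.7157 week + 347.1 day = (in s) 3.042e+07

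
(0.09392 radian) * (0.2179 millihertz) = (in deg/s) 0.001173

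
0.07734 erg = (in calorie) 1.848e-09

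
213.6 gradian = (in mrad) 3355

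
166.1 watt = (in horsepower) 0.2227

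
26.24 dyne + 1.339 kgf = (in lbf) 2.952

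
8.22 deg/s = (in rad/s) 0.1435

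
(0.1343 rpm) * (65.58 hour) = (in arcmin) 1.141e+07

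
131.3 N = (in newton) 131.3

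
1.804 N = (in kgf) 0.184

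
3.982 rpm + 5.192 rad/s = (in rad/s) 5.609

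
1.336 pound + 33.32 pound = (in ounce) 554.5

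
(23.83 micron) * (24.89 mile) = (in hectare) 9.545e-05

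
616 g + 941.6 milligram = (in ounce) 21.76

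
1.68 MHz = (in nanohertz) 1.68e+15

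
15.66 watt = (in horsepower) 0.021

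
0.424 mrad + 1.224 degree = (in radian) 0.02179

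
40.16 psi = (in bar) 2.769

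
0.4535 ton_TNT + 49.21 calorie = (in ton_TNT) 0.4535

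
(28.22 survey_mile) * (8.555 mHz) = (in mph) 869.1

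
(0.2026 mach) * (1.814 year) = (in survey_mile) 2.452e+06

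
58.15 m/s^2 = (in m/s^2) 58.15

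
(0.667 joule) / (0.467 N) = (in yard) 1.562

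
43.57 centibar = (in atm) 0.43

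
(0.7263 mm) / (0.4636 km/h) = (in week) 9.325e-09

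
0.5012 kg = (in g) 501.2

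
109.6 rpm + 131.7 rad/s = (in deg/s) 8203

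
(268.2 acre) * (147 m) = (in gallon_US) 4.215e+10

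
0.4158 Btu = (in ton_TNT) 1.048e-07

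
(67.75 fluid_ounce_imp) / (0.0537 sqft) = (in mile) 0.0002398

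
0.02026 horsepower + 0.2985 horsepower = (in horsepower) 0.3188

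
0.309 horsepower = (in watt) 230.4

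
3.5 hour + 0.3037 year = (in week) 15.86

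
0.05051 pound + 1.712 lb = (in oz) 28.2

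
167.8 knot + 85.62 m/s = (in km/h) 619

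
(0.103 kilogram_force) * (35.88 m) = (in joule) 36.24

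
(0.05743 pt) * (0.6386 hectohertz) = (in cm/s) 0.1294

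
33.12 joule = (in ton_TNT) 7.916e-09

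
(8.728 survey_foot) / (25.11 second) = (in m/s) 0.1059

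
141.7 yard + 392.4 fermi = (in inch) 5101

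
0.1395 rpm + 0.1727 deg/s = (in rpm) 0.1683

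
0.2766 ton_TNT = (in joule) 1.157e+09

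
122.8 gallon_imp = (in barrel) 3.511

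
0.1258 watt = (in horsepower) 0.0001687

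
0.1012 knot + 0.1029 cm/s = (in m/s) 0.05309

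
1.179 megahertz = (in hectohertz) 1.179e+04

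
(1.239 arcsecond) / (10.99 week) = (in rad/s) 9.037e-13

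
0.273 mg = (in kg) 2.73e-07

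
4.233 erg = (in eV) 2.642e+12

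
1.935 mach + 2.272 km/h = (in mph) 1475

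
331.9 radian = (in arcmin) 1.141e+06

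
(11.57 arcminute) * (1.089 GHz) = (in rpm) 3.5e+07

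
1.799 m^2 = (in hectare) 0.0001799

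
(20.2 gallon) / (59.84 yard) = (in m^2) 0.001397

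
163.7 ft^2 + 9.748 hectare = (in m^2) 9.75e+04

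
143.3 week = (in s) 8.667e+07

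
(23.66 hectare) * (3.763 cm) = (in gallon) 2.352e+06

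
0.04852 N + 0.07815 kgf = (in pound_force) 0.1832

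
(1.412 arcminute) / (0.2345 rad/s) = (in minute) 2.919e-05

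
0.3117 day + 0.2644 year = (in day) 96.82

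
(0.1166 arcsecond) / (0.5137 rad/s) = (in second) 1.1e-06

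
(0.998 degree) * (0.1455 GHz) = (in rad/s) 2.534e+06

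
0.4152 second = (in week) 6.865e-07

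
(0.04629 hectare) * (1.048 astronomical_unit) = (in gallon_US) 1.917e+16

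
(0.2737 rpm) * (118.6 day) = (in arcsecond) 6.058e+10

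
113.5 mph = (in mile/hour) 113.5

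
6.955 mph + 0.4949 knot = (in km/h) 12.11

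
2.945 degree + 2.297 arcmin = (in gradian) 3.315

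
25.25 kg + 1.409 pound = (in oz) 913.2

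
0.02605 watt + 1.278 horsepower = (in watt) 953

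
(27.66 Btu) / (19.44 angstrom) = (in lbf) 3.375e+12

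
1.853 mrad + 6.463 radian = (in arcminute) 2.222e+04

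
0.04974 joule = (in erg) 4.974e+05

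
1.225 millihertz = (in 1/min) 0.0735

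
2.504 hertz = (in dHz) 25.04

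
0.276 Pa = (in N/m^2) 0.276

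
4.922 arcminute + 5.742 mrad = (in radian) 0.007174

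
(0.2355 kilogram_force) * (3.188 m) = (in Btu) 0.006978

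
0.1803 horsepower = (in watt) 134.4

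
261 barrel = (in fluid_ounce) 1.403e+06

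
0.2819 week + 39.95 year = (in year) 39.96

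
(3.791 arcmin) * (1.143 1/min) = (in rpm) 0.0002006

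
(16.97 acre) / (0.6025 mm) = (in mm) 1.14e+11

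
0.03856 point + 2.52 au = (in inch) 1.484e+13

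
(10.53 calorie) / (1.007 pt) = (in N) 1.24e+05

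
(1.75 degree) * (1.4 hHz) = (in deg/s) 245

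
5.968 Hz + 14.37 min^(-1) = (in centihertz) 620.8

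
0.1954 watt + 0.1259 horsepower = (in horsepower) 0.1262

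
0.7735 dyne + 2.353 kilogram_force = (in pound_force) 5.187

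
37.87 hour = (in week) 0.2254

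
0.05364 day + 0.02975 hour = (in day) 0.05488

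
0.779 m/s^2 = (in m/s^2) 0.779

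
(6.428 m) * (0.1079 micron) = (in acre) 1.714e-10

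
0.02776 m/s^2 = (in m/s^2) 0.02776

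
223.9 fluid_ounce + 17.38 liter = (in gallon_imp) 5.28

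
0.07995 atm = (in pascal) 8101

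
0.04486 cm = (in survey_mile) 2.787e-07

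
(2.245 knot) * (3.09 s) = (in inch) 140.5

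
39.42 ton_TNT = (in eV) 1.029e+30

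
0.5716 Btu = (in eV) 3.764e+21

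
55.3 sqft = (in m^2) 5.138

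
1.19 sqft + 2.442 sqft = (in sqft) 3.632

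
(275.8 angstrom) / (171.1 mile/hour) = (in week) 5.962e-16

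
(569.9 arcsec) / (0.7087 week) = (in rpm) 6.156e-08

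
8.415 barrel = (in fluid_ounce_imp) 4.709e+04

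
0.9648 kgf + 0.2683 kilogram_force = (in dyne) 1.209e+06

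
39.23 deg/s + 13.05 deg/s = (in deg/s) 52.28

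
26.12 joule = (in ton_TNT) 6.243e-09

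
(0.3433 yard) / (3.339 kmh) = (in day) 3.917e-06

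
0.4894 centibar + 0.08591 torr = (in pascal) 500.9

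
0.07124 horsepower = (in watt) 53.12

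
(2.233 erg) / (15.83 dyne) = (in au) 9.429e-15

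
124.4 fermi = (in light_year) 1.315e-29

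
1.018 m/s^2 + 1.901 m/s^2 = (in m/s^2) 2.919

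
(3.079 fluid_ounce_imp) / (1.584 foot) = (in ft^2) 0.00195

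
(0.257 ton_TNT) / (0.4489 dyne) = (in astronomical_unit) 1601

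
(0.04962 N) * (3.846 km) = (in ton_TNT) 4.561e-08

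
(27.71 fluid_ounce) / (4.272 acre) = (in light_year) 5.01e-24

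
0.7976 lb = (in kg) 0.3618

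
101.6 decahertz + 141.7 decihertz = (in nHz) 1.03e+12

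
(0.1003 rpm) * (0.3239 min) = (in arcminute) 701.7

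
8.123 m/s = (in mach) 0.02386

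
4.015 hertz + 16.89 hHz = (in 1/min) 1.016e+05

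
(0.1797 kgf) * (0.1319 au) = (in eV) 2.17e+29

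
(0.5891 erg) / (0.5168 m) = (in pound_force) 2.563e-08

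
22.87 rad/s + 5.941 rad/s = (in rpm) 275.1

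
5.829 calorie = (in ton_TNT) 5.829e-09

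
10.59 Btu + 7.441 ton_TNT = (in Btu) 2.951e+07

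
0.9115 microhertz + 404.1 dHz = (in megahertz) 4.041e-05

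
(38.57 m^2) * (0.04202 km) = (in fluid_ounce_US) 5.48e+07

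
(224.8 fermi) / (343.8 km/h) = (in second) 2.354e-15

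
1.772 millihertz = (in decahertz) 0.0001772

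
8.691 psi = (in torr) 449.5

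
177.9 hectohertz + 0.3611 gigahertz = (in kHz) 3.611e+05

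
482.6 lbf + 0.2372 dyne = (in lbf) 482.6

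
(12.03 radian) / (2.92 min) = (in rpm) 0.6557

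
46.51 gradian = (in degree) 41.86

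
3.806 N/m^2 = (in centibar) 0.003806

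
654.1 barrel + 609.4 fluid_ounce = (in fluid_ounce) 3.517e+06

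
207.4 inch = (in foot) 17.28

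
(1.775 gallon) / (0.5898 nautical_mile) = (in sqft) 6.621e-05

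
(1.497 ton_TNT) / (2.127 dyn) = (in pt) 8.347e+17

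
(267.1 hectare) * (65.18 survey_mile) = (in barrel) 1.762e+12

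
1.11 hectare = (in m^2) 1.11e+04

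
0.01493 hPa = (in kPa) 0.001493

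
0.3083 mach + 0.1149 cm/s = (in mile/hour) 234.8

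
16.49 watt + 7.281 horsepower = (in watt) 5446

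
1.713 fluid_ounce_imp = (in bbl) 0.0003061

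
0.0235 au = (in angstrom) 3.516e+19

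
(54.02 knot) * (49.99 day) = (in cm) 1.2e+10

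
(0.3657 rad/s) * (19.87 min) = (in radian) 436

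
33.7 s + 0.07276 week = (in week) 0.07282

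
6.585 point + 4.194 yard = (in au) 2.565e-11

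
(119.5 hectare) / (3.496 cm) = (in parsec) 1.108e-09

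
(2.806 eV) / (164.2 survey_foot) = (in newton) 8.983e-21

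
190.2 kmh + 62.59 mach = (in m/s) 2.136e+04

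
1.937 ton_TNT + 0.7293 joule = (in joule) 8.104e+09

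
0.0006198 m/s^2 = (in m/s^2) 0.0006198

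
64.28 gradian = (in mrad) 1010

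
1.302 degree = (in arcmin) 78.12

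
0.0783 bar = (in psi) 1.136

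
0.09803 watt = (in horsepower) 0.0001315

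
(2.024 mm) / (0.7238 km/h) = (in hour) 2.796e-06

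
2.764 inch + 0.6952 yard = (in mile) 0.0004386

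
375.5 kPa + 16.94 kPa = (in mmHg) 2944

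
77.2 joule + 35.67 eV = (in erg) 7.72e+08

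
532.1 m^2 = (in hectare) 0.05321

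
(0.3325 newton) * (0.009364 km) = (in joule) 3.114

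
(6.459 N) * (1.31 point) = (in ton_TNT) 7.134e-13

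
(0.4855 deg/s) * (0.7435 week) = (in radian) 3810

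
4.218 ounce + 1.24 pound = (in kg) 0.682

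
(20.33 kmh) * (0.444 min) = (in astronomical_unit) 1.006e-09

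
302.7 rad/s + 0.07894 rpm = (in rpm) 2891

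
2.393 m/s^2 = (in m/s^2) 2.393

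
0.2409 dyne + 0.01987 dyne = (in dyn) 0.2608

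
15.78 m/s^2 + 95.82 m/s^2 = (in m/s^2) 111.6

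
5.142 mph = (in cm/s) 229.9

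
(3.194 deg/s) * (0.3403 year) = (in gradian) 3.809e+07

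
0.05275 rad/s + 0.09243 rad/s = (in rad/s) 0.1452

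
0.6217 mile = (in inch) 3.939e+04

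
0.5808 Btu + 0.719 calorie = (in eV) 3.843e+21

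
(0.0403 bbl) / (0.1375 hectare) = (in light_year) 4.925e-22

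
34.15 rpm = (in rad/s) 3.576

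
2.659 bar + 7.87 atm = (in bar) 10.63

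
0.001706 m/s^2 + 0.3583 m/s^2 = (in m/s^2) 0.36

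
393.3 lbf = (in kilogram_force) 178.4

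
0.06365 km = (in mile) 0.03955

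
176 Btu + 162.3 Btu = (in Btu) 338.3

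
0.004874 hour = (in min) 0.2924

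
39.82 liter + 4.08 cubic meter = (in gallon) 1088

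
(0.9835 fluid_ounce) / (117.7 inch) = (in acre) 2.404e-09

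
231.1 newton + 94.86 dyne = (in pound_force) 51.95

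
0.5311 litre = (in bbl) 0.003341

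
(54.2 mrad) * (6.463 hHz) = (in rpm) 334.5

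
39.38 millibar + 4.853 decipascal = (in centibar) 3.938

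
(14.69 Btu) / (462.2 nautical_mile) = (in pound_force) 0.00407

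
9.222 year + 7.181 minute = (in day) 3366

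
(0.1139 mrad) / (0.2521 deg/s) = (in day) 2.996e-07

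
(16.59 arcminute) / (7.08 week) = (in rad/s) 1.127e-09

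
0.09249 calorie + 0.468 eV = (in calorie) 0.09249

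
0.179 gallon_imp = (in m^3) 0.0008138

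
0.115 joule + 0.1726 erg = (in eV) 7.178e+17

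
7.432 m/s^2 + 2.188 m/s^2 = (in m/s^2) 9.62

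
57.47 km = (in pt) 1.629e+08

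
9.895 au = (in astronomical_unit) 9.895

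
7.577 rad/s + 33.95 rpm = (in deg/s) 637.8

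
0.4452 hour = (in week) 0.00265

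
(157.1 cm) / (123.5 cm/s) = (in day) 1.472e-05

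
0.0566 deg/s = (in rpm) 0.009433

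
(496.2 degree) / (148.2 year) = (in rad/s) 1.853e-09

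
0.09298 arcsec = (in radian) 4.508e-07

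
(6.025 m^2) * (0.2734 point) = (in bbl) 0.003655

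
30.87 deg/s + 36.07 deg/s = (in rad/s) 1.168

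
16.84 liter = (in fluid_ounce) 569.4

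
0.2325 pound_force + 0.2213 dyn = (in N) 1.034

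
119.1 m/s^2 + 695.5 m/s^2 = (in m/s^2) 814.6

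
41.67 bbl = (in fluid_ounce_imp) 2.332e+05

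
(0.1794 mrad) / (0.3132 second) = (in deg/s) 0.03282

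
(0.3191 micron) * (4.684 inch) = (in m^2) 3.796e-08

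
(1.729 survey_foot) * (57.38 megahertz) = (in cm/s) 3.024e+09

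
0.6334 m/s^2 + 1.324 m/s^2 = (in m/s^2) 1.957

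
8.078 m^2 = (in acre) 0.001996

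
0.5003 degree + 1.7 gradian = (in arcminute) 121.8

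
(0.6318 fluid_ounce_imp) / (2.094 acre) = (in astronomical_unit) 1.416e-20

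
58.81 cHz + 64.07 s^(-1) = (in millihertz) 6.466e+04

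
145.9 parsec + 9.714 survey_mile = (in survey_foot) 1.477e+19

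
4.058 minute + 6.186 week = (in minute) 6.236e+04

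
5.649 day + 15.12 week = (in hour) 2676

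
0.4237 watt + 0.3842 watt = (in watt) 0.8079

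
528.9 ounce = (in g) 1.499e+04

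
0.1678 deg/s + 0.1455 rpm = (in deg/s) 1.041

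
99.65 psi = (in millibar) 6871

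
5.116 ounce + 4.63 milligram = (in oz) 5.116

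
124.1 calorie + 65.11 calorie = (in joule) 791.7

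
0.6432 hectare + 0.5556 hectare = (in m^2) 1.199e+04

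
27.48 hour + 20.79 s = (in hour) 27.49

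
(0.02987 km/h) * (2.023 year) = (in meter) 5.293e+05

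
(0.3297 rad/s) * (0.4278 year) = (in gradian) 2.832e+08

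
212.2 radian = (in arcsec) 4.377e+07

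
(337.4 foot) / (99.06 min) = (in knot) 0.03363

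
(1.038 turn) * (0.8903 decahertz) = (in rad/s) 58.06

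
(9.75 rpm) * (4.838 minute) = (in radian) 296.4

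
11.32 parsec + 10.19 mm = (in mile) 2.17e+14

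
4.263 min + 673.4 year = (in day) 2.458e+05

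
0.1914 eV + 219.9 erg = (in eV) 1.373e+14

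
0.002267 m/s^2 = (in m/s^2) 0.002267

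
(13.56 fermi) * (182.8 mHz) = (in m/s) 2.479e-15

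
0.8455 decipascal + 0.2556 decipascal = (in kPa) 0.0001101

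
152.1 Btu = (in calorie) 3.835e+04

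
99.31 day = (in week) 14.19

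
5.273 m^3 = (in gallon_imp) 1160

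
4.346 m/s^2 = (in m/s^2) 4.346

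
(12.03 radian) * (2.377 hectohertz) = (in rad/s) 2860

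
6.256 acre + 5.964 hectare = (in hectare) 8.496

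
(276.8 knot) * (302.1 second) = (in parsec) 1.394e-12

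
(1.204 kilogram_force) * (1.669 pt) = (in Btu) 6.589e-06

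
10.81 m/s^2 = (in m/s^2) 10.81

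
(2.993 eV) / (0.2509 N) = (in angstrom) 1.911e-08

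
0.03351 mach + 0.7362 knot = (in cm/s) 1179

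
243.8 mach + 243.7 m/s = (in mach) 244.5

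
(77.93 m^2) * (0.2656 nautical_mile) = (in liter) 3.833e+07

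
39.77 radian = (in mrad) 3.977e+04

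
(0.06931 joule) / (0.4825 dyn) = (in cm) 1.436e+06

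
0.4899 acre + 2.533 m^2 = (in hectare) 0.1985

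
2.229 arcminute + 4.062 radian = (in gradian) 258.6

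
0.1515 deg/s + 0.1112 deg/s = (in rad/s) 0.004585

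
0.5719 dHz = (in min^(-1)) 3.431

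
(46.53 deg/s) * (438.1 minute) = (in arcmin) 7.339e+07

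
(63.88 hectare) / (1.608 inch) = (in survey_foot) 5.131e+07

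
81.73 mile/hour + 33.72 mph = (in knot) 100.3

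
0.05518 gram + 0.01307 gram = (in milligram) 68.25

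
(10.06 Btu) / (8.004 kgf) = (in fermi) 1.352e+17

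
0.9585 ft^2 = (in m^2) 0.08905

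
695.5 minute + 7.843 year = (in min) 4.123e+06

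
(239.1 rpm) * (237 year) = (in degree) 1.072e+13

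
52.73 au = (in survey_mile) 4.902e+09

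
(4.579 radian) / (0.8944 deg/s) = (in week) 0.000485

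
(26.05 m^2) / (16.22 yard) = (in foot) 5.762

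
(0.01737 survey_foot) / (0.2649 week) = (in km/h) 1.19e-07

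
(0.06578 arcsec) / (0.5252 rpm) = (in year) 1.839e-13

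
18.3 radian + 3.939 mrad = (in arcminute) 6.292e+04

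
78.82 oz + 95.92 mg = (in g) 2235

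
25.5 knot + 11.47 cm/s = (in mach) 0.03886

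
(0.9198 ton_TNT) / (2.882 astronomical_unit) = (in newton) 0.008926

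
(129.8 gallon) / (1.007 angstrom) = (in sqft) 5.252e+10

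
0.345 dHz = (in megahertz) 3.45e-08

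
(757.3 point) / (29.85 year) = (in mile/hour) 6.349e-10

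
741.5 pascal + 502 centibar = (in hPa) 5027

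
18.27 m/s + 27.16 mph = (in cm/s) 3041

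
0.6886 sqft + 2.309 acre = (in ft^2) 1.006e+05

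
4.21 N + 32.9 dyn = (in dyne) 4.21e+05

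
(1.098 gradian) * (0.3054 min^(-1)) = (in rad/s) 8.779e-05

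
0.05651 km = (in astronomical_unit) 3.777e-10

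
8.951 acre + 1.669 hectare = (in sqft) 5.696e+05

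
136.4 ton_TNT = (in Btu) 5.409e+08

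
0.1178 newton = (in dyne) 1.178e+04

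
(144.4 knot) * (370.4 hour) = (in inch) 3.9e+09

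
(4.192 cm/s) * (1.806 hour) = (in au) 1.822e-09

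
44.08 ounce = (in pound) 2.755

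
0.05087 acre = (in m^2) 205.9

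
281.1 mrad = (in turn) 0.04474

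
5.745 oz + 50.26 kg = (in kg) 50.42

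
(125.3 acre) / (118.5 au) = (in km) 2.86e-11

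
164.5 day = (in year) 0.4507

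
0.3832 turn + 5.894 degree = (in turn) 0.3996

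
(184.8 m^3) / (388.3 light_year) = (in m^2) 5.03e-17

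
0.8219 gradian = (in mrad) 12.91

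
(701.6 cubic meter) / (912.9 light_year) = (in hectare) 8.123e-21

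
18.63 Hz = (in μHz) 1.863e+07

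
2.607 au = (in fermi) 3.9e+26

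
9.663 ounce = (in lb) 0.6039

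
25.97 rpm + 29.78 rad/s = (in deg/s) 1862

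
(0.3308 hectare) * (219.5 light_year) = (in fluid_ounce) 2.323e+26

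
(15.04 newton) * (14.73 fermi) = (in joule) 2.215e-13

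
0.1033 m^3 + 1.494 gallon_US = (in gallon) 28.78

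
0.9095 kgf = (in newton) 8.919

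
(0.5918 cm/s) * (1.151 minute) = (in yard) 0.447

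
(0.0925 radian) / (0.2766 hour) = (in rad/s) 9.289e-05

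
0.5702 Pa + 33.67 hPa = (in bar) 0.03368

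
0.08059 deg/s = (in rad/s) 0.001407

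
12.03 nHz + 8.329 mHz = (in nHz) 8.329e+06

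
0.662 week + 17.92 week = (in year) 0.3564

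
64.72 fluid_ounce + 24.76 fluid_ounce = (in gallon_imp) 0.5821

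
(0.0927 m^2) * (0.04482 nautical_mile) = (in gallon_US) 2033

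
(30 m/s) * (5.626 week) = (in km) 1.021e+05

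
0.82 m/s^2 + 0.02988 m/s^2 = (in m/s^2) 0.8499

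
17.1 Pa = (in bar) 0.000171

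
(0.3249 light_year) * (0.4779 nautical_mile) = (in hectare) 2.721e+14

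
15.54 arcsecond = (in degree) 0.004317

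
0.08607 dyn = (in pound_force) 1.935e-07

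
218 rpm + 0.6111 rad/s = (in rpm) 223.8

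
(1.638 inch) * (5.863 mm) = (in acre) 6.028e-08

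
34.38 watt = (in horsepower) 0.0461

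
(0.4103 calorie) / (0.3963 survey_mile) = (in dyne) 269.2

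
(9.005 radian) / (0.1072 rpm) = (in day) 0.009284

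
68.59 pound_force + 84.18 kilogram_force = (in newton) 1131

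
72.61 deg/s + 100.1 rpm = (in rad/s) 11.75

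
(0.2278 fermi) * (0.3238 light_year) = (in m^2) 0.6978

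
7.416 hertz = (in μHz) 7.416e+06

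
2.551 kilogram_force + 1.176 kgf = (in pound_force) 8.217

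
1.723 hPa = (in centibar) 0.1723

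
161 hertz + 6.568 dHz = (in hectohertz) 1.617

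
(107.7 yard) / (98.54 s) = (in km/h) 3.598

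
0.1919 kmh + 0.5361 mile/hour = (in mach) 0.0008604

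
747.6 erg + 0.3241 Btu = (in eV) 2.134e+21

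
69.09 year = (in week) 3603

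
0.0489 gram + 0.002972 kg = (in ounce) 0.1066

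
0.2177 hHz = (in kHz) 0.02177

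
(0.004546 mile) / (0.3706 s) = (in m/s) 19.74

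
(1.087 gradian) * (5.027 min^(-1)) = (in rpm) 0.01366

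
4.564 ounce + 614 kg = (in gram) 6.141e+05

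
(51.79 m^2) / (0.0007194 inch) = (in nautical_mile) 1530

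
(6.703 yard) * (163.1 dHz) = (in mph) 223.6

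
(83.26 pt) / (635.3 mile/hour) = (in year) 3.279e-12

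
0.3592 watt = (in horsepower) 0.0004817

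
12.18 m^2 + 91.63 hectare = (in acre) 226.4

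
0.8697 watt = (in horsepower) 0.001166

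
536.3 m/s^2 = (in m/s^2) 536.3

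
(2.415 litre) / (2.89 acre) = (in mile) 1.283e-10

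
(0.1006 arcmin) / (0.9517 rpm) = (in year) 9.311e-12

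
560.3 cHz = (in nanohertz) 5.603e+09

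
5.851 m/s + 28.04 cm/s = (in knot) 11.92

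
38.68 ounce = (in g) 1097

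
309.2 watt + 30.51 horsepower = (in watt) 2.306e+04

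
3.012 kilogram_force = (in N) 29.54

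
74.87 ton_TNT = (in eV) 1.955e+30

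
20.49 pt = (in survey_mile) 4.492e-06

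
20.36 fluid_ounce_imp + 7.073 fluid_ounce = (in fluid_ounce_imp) 27.72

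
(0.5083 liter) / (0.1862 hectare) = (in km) 2.73e-10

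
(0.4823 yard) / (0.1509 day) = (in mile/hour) 7.567e-05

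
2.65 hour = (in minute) 159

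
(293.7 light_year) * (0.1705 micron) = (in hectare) 4.738e+07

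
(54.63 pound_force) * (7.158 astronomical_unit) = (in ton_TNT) 6.219e+04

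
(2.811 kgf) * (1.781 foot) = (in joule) 14.96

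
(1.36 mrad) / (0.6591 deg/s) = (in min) 0.00197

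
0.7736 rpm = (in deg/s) 4.642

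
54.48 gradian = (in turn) 0.1362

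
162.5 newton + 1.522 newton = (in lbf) 36.87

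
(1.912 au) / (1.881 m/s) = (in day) 1.76e+06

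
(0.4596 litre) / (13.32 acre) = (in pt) 2.417e-05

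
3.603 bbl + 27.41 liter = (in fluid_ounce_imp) 2.113e+04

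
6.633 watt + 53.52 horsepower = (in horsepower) 53.53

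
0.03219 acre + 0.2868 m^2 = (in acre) 0.03226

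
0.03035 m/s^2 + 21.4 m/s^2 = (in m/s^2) 21.43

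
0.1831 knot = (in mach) 0.0002766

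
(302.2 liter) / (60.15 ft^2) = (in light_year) 5.716e-18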